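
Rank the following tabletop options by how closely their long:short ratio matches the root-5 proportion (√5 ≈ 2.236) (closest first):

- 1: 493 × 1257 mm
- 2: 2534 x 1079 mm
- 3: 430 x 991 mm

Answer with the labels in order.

1: 1257/493 ≈ 2.550 → |2.550 − 2.236| = 0.314
2: 2534/1079 ≈ 2.348 → |2.348 − 2.236| = 0.112
3: 991/430 ≈ 2.305 → |2.305 − 2.236| = 0.069

3, 2, 1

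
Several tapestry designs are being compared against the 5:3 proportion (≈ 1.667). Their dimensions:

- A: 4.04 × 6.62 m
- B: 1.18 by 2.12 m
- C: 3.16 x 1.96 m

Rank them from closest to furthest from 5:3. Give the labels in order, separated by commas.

A, C, B

Ratios: A = 6.62 / 4.04 ≈ 1.639; B = 2.12 / 1.18 ≈ 1.797; C = 3.16 / 1.96 ≈ 1.612.
|Δ from 1.667|: A 0.028; B 0.130; C 0.055.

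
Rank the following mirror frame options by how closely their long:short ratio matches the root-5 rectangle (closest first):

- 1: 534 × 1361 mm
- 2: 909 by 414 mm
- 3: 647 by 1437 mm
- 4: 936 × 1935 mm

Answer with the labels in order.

3, 2, 4, 1

Ratios: 1 = 1361 / 534 ≈ 2.549; 2 = 909 / 414 ≈ 2.196; 3 = 1437 / 647 ≈ 2.221; 4 = 1935 / 936 ≈ 2.067.
|Δ from 2.236|: 1 0.313; 2 0.040; 3 0.015; 4 0.169.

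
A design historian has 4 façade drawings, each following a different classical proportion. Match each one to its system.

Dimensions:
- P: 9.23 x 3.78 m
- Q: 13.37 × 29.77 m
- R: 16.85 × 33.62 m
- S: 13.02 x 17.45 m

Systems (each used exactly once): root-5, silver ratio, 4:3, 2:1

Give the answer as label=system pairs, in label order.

Ratios: P ≈ 2.442; Q ≈ 2.227; R ≈ 1.995; S ≈ 1.340.
Targets: root-5 ≈ 2.236; silver ratio ≈ 2.414; 4:3 ≈ 1.333; 2:1 ≈ 2.000.

P=silver ratio, Q=root-5, R=2:1, S=4:3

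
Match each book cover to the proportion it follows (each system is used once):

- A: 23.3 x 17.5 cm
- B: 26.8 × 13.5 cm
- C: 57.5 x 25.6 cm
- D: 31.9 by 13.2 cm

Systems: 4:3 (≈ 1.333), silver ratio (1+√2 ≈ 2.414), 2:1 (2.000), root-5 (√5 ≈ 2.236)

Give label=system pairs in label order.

Ratios: A ≈ 1.331; B ≈ 1.985; C ≈ 2.246; D ≈ 2.417.
Targets: 4:3 ≈ 1.333; silver ratio ≈ 2.414; 2:1 ≈ 2.000; root-5 ≈ 2.236.

A=4:3, B=2:1, C=root-5, D=silver ratio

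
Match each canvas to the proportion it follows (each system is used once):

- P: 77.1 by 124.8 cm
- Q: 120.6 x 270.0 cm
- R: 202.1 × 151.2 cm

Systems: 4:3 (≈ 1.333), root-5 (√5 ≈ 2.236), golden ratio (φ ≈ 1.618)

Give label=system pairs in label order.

P=golden ratio, Q=root-5, R=4:3

Ratios: P ≈ 1.619; Q ≈ 2.239; R ≈ 1.337.
Targets: 4:3 ≈ 1.333; root-5 ≈ 2.236; golden ratio ≈ 1.618.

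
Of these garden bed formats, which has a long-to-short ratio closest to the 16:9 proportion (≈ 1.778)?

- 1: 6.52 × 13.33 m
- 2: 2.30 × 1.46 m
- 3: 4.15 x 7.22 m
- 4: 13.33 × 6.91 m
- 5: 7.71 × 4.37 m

Ratios (long/short): 1 ≈ 2.044; 2 ≈ 1.575; 3 ≈ 1.740; 4 ≈ 1.929; 5 ≈ 1.764.
16:9 ≈ 1.778; option 5 is nearest (Δ 0.014).

5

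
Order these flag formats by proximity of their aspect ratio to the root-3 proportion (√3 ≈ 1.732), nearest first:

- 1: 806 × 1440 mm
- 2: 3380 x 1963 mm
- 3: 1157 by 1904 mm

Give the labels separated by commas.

1: 1440/806 ≈ 1.787 → |1.787 − 1.732| = 0.055
2: 3380/1963 ≈ 1.722 → |1.722 − 1.732| = 0.010
3: 1904/1157 ≈ 1.646 → |1.646 − 1.732| = 0.086

2, 1, 3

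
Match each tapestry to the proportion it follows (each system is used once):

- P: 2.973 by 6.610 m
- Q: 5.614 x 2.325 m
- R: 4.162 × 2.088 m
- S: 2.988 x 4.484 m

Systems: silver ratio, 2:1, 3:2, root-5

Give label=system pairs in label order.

P = 6.610/2.973 ≈ 2.223 → root-5 (2.236)
Q = 5.614/2.325 ≈ 2.415 → silver ratio (2.414)
R = 4.162/2.088 ≈ 1.993 → 2:1 (2.000)
S = 4.484/2.988 ≈ 1.501 → 3:2 (1.500)

P=root-5, Q=silver ratio, R=2:1, S=3:2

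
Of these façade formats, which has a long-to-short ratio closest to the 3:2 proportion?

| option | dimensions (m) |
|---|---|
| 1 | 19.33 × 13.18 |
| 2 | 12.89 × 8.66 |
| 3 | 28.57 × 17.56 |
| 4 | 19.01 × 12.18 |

Ratios (long/short): 1 ≈ 1.467; 2 ≈ 1.488; 3 ≈ 1.627; 4 ≈ 1.561.
3:2 ≈ 1.500; option 2 is nearest (Δ 0.012).

2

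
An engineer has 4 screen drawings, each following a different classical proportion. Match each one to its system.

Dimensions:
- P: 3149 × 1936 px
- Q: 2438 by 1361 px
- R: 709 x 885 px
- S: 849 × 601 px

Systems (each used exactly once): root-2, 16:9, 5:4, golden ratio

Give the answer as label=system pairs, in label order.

P=golden ratio, Q=16:9, R=5:4, S=root-2

P = 3149/1936 ≈ 1.627 → golden ratio (1.618)
Q = 2438/1361 ≈ 1.791 → 16:9 (1.778)
R = 885/709 ≈ 1.248 → 5:4 (1.250)
S = 849/601 ≈ 1.413 → root-2 (1.414)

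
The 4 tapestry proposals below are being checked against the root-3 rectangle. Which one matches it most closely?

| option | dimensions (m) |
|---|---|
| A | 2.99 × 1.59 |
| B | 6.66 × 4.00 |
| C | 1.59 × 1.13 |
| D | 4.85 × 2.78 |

D

Ratios (long/short): A ≈ 1.881; B ≈ 1.665; C ≈ 1.407; D ≈ 1.745.
root-3 ≈ 1.732; option D is nearest (Δ 0.013).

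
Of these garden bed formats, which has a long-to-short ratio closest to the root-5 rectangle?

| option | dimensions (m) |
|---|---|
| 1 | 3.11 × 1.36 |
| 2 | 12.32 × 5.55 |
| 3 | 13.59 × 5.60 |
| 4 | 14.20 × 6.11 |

Target root-5 ≈ 2.236.
1: 2.287 (Δ0.051)  2: 2.220 (Δ0.016)  3: 2.427 (Δ0.191)  4: 2.324 (Δ0.088)

2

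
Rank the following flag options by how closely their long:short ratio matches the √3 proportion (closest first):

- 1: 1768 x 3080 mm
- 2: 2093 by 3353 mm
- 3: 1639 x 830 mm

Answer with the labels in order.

1, 2, 3

1: 3080/1768 ≈ 1.742 → |1.742 − 1.732| = 0.010
2: 3353/2093 ≈ 1.602 → |1.602 − 1.732| = 0.130
3: 1639/830 ≈ 1.975 → |1.975 − 1.732| = 0.243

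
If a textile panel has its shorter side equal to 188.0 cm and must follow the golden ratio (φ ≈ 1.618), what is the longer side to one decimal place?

304.2 cm

golden ratio ≈ 1.61803.
Longer side = 188.0 × 1.61803 ≈ 304.190 → 304.2 cm.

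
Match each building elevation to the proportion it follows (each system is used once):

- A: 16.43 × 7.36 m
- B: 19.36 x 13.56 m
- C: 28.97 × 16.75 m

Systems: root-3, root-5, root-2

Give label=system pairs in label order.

A=root-5, B=root-2, C=root-3

Ratios: A ≈ 2.232; B ≈ 1.428; C ≈ 1.730.
Targets: root-3 ≈ 1.732; root-5 ≈ 2.236; root-2 ≈ 1.414.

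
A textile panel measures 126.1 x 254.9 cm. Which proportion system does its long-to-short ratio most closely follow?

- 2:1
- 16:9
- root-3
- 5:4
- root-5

254.9/126.1 ≈ 2.021. Nearest candidates are 2:1 (2.000, off by 0.021) and root-5 (2.236, off by 0.215).

2:1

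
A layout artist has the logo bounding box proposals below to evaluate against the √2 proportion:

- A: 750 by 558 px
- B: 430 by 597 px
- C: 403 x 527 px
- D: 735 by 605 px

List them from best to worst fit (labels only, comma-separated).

B, A, C, D

Ratios: A = 750 / 558 ≈ 1.344; B = 597 / 430 ≈ 1.388; C = 527 / 403 ≈ 1.308; D = 735 / 605 ≈ 1.215.
|Δ from 1.414|: A 0.070; B 0.026; C 0.106; D 0.199.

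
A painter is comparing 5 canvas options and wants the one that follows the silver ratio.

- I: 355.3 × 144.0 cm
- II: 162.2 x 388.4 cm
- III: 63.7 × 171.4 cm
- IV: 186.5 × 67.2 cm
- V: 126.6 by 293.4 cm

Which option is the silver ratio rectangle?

II

Ratios (long/short): I ≈ 2.467; II ≈ 2.395; III ≈ 2.691; IV ≈ 2.775; V ≈ 2.318.
silver ratio ≈ 2.414; option II is nearest (Δ 0.019).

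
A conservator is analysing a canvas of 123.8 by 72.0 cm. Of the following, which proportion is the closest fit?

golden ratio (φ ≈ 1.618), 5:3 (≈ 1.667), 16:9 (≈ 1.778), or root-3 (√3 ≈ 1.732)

123.8/72.0 ≈ 1.719. Nearest candidates are root-3 (1.732, off by 0.013) and 5:3 (1.667, off by 0.052).

root-3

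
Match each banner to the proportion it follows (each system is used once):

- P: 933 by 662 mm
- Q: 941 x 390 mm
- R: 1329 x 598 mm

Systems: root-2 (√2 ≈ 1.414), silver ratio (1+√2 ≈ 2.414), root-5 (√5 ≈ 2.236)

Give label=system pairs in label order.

P=root-2, Q=silver ratio, R=root-5

P = 933/662 ≈ 1.409 → root-2 (1.414)
Q = 941/390 ≈ 2.413 → silver ratio (2.414)
R = 1329/598 ≈ 2.222 → root-5 (2.236)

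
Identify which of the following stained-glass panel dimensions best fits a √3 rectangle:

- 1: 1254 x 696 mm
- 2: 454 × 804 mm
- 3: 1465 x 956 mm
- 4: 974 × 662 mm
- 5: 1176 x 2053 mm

5

Target root-3 ≈ 1.732.
1: 1.802 (Δ0.070)  2: 1.771 (Δ0.039)  3: 1.532 (Δ0.200)  4: 1.471 (Δ0.261)  5: 1.746 (Δ0.014)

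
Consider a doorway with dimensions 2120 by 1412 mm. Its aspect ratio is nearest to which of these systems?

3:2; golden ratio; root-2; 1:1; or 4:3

3:2

2120/1412 ≈ 1.501. Nearest candidates are 3:2 (1.500, off by 0.001) and root-2 (1.414, off by 0.087).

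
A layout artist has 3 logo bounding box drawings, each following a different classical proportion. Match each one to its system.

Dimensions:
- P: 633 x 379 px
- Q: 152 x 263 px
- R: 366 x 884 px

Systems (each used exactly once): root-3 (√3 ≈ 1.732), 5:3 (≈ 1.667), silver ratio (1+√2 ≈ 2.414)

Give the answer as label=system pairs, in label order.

P=5:3, Q=root-3, R=silver ratio

P = 633/379 ≈ 1.670 → 5:3 (1.667)
Q = 263/152 ≈ 1.730 → root-3 (1.732)
R = 884/366 ≈ 2.415 → silver ratio (2.414)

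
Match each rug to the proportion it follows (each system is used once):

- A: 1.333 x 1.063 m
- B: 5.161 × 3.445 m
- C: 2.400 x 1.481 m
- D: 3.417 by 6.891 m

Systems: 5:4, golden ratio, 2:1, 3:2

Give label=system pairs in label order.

A=5:4, B=3:2, C=golden ratio, D=2:1

Ratios: A ≈ 1.254; B ≈ 1.498; C ≈ 1.621; D ≈ 2.017.
Targets: 5:4 ≈ 1.250; golden ratio ≈ 1.618; 2:1 ≈ 2.000; 3:2 ≈ 1.500.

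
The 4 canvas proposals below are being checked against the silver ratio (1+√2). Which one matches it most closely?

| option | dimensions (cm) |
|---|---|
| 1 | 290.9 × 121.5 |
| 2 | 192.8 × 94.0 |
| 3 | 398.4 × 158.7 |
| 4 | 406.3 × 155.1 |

1

Target silver ratio ≈ 2.414.
1: 2.394 (Δ0.020)  2: 2.051 (Δ0.363)  3: 2.510 (Δ0.096)  4: 2.620 (Δ0.206)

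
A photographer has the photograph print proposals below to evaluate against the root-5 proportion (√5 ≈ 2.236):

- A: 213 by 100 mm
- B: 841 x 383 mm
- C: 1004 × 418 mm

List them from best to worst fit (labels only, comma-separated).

B, A, C

Ratios: A = 213 / 100 ≈ 2.130; B = 841 / 383 ≈ 2.196; C = 1004 / 418 ≈ 2.402.
|Δ from 2.236|: A 0.106; B 0.040; C 0.166.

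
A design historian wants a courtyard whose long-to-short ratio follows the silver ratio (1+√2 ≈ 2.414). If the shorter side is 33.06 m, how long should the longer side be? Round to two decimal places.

79.81 m

silver ratio ≈ 2.41421.
Longer side = 33.06 × 2.41421 ≈ 79.8138 → 79.81 m.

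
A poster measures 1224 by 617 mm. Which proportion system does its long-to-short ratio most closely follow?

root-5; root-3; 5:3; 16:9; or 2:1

Ratio = 1224 / 617 ≈ 1.984.
Distances: root-5 2.236 (Δ 0.252); root-3 1.732 (Δ 0.252); 5:3 1.667 (Δ 0.317); 16:9 1.778 (Δ 0.206); 2:1 2.000 (Δ 0.016).

2:1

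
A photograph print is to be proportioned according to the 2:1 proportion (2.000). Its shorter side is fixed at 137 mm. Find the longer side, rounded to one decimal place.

274.0 mm

2:1 = 2.00000.
Longer side = 137 × 2.00000 ≈ 274.000 → 274.0 mm.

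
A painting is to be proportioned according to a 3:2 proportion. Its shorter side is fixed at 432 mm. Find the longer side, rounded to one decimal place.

648.0 mm

3:2 = 1.50000.
Longer side = 432 × 1.50000 ≈ 648.000 → 648.0 mm.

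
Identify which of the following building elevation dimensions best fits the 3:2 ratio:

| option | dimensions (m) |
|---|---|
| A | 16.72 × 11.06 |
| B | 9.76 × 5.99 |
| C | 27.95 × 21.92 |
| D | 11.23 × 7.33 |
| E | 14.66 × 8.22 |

Ratios (long/short): A ≈ 1.512; B ≈ 1.629; C ≈ 1.275; D ≈ 1.532; E ≈ 1.783.
3:2 ≈ 1.500; option A is nearest (Δ 0.012).

A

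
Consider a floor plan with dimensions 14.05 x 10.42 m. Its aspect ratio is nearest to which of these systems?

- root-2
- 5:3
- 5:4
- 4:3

4:3

14.05/10.42 ≈ 1.348. Nearest candidates are 4:3 (1.333, off by 0.015) and root-2 (1.414, off by 0.066).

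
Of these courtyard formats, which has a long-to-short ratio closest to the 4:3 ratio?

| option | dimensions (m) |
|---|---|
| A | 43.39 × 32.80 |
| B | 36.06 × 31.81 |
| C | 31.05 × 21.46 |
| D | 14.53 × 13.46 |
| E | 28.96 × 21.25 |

Target 4:3 ≈ 1.333.
A: 1.323 (Δ0.010)  B: 1.134 (Δ0.199)  C: 1.447 (Δ0.114)  D: 1.079 (Δ0.254)  E: 1.363 (Δ0.030)

A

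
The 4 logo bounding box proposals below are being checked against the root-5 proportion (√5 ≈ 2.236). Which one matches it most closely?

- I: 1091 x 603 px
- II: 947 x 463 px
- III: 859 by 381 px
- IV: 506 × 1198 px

Target root-5 ≈ 2.236.
I: 1.809 (Δ0.427)  II: 2.045 (Δ0.191)  III: 2.255 (Δ0.019)  IV: 2.368 (Δ0.132)

III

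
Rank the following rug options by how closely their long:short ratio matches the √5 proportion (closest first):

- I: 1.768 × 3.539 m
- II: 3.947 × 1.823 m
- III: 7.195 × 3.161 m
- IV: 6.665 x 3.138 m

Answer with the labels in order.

III, II, IV, I

I: 3.539/1.768 ≈ 2.002 → |2.002 − 2.236| = 0.234
II: 3.947/1.823 ≈ 2.165 → |2.165 − 2.236| = 0.071
III: 7.195/3.161 ≈ 2.276 → |2.276 − 2.236| = 0.040
IV: 6.665/3.138 ≈ 2.124 → |2.124 − 2.236| = 0.112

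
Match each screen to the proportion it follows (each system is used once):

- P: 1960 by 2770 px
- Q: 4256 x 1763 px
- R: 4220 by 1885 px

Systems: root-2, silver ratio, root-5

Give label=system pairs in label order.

P=root-2, Q=silver ratio, R=root-5

Ratios: P ≈ 1.413; Q ≈ 2.414; R ≈ 2.239.
Targets: root-2 ≈ 1.414; silver ratio ≈ 2.414; root-5 ≈ 2.236.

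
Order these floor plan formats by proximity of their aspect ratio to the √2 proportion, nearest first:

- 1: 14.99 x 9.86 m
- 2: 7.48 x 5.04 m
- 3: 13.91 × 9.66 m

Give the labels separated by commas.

1: 14.99/9.86 ≈ 1.520 → |1.520 − 1.414| = 0.106
2: 7.48/5.04 ≈ 1.484 → |1.484 − 1.414| = 0.070
3: 13.91/9.66 ≈ 1.440 → |1.440 − 1.414| = 0.026

3, 2, 1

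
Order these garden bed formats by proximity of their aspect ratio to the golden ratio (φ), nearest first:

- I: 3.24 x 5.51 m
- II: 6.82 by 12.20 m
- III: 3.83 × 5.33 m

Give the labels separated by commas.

Ratios: I = 5.51 / 3.24 ≈ 1.701; II = 12.20 / 6.82 ≈ 1.789; III = 5.33 / 3.83 ≈ 1.392.
|Δ from 1.618|: I 0.083; II 0.171; III 0.226.

I, II, III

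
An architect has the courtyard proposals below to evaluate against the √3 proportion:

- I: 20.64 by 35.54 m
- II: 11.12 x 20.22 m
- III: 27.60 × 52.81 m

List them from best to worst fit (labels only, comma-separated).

I, II, III

Ratios: I = 35.54 / 20.64 ≈ 1.722; II = 20.22 / 11.12 ≈ 1.818; III = 52.81 / 27.60 ≈ 1.913.
|Δ from 1.732|: I 0.010; II 0.086; III 0.181.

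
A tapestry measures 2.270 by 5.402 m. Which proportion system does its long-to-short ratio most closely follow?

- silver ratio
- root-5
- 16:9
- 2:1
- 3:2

silver ratio

Ratio = 5.402 / 2.270 ≈ 2.380.
Distances: silver ratio 2.414 (Δ 0.034); root-5 2.236 (Δ 0.144); 16:9 1.778 (Δ 0.602); 2:1 2.000 (Δ 0.380); 3:2 1.500 (Δ 0.880).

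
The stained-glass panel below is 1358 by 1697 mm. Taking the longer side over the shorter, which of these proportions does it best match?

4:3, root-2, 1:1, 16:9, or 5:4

1697/1358 ≈ 1.250. Nearest candidates are 5:4 (1.250, off by 0.000) and 4:3 (1.333, off by 0.083).

5:4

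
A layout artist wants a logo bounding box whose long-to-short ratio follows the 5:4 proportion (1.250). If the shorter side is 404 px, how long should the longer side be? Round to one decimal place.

505.0 px

5:4 = 1.25000.
Longer side = 404 × 1.25000 ≈ 505.000 → 505.0 px.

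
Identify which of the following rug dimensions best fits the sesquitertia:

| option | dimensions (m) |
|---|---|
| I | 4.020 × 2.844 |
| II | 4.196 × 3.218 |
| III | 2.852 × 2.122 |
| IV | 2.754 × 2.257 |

Target 4:3 ≈ 1.333.
I: 1.414 (Δ0.081)  II: 1.304 (Δ0.029)  III: 1.344 (Δ0.011)  IV: 1.220 (Δ0.113)

III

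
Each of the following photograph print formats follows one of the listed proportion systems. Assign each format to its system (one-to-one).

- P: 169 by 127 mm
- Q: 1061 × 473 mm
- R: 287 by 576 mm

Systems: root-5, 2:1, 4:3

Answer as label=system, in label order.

P = 169/127 ≈ 1.331 → 4:3 (1.333)
Q = 1061/473 ≈ 2.243 → root-5 (2.236)
R = 576/287 ≈ 2.007 → 2:1 (2.000)

P=4:3, Q=root-5, R=2:1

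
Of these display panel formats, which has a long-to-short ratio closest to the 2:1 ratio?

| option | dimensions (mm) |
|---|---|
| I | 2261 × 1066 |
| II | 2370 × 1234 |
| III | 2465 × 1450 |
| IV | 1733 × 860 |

Ratios (long/short): I ≈ 2.121; II ≈ 1.921; III ≈ 1.700; IV ≈ 2.015.
2:1 ≈ 2.000; option IV is nearest (Δ 0.015).

IV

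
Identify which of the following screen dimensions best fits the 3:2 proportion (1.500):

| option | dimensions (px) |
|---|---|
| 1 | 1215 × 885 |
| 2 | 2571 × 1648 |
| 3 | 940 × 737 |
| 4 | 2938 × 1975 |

4

Target 3:2 ≈ 1.500.
1: 1.373 (Δ0.127)  2: 1.560 (Δ0.060)  3: 1.275 (Δ0.225)  4: 1.488 (Δ0.012)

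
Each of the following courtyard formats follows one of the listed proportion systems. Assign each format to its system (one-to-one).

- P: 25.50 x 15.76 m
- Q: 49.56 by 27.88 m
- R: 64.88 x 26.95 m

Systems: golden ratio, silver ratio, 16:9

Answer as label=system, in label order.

P=golden ratio, Q=16:9, R=silver ratio

P = 25.50/15.76 ≈ 1.618 → golden ratio (1.618)
Q = 49.56/27.88 ≈ 1.778 → 16:9 (1.778)
R = 64.88/26.95 ≈ 2.407 → silver ratio (2.414)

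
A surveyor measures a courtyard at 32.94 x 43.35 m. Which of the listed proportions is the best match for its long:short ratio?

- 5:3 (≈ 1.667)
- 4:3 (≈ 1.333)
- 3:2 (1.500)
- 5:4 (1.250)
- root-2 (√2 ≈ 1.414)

4:3

43.35/32.94 ≈ 1.316. Nearest candidates are 4:3 (1.333, off by 0.017) and 5:4 (1.250, off by 0.066).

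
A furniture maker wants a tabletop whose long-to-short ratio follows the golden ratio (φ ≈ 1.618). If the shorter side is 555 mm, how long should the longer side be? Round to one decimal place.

golden ratio ≈ 1.61803.
Longer side = 555 × 1.61803 ≈ 898.007 → 898.0 mm.

898.0 mm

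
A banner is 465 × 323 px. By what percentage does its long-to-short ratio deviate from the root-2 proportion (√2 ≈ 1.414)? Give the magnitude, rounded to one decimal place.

Ratio = 465 / 323 ≈ 1.4396.
Ideal root-2 ≈ 1.4142. |1.4396 − 1.4142| / 1.4142 ≈ 1.80% → 1.8%.

1.8%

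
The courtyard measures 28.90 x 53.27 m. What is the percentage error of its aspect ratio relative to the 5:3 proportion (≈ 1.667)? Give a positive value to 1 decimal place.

Ratio = 53.27 / 28.90 ≈ 1.8433.
Ideal 5:3 ≈ 1.6667. |1.8433 − 1.6667| / 1.6667 ≈ 10.60% → 10.6%.

10.6%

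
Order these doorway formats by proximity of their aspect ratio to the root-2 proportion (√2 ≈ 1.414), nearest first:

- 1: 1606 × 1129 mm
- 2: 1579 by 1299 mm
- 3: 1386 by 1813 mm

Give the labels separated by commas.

1: 1606/1129 ≈ 1.422 → |1.422 − 1.414| = 0.008
2: 1579/1299 ≈ 1.216 → |1.216 − 1.414| = 0.198
3: 1813/1386 ≈ 1.308 → |1.308 − 1.414| = 0.106

1, 3, 2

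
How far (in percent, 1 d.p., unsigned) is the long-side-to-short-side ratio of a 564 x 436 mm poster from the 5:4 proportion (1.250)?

Ratio = 564 / 436 ≈ 1.2936.
Ideal 5:4 = 1.2500. |1.2936 − 1.2500| / 1.2500 ≈ 3.49% → 3.5%.

3.5%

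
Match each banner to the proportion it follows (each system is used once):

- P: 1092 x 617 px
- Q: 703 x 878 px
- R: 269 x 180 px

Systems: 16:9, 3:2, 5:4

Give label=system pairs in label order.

P=16:9, Q=5:4, R=3:2

P = 1092/617 ≈ 1.770 → 16:9 (1.778)
Q = 878/703 ≈ 1.249 → 5:4 (1.250)
R = 269/180 ≈ 1.494 → 3:2 (1.500)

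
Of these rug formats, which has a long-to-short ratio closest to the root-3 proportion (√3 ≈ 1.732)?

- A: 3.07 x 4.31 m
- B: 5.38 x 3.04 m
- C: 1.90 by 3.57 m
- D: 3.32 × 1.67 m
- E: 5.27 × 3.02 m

Target root-3 ≈ 1.732.
A: 1.404 (Δ0.328)  B: 1.770 (Δ0.038)  C: 1.879 (Δ0.147)  D: 1.988 (Δ0.256)  E: 1.745 (Δ0.013)

E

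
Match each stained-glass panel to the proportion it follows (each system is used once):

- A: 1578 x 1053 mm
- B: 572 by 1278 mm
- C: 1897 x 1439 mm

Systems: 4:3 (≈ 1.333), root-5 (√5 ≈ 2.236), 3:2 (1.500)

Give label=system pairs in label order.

A = 1578/1053 ≈ 1.499 → 3:2 (1.500)
B = 1278/572 ≈ 2.234 → root-5 (2.236)
C = 1897/1439 ≈ 1.318 → 4:3 (1.333)

A=3:2, B=root-5, C=4:3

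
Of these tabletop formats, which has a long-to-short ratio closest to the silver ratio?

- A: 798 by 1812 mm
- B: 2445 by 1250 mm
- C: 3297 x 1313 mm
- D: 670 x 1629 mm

Ratios (long/short): A ≈ 2.271; B ≈ 1.956; C ≈ 2.511; D ≈ 2.431.
silver ratio ≈ 2.414; option D is nearest (Δ 0.017).

D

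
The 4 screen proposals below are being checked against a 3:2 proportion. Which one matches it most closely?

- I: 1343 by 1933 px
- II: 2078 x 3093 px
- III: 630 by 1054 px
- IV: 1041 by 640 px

II

Ratios (long/short): I ≈ 1.439; II ≈ 1.488; III ≈ 1.673; IV ≈ 1.627.
3:2 ≈ 1.500; option II is nearest (Δ 0.012).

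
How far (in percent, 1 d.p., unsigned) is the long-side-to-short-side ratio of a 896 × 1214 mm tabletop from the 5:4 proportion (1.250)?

Ratio = 1214 / 896 ≈ 1.3549.
Ideal 5:4 = 1.2500. |1.3549 − 1.2500| / 1.2500 ≈ 8.39% → 8.4%.

8.4%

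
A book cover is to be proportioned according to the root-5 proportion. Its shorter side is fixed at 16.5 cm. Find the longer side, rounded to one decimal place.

36.9 cm

root-5 ≈ 2.23607.
Longer side = 16.5 × 2.23607 ≈ 36.895 → 36.9 cm.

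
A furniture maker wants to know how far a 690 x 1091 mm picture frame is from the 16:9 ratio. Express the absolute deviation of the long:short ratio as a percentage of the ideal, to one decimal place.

Ratio = 1091 / 690 ≈ 1.5812.
Ideal 16:9 ≈ 1.7778. |1.5812 − 1.7778| / 1.7778 ≈ 11.06% → 11.1%.

11.1%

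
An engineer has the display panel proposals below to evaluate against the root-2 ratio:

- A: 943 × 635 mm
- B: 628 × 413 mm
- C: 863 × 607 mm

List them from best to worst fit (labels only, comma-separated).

A: 943/635 ≈ 1.485 → |1.485 − 1.414| = 0.071
B: 628/413 ≈ 1.521 → |1.521 − 1.414| = 0.107
C: 863/607 ≈ 1.422 → |1.422 − 1.414| = 0.008

C, A, B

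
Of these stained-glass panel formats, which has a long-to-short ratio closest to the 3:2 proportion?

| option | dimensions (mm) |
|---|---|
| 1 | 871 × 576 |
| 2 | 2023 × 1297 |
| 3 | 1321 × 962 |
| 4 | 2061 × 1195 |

1

Target 3:2 ≈ 1.500.
1: 1.512 (Δ0.012)  2: 1.560 (Δ0.060)  3: 1.373 (Δ0.127)  4: 1.725 (Δ0.225)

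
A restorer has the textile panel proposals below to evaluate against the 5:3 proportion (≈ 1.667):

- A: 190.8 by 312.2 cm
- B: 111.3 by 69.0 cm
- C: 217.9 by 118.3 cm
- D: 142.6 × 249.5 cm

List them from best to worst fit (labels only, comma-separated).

Ratios: A = 312.2 / 190.8 ≈ 1.636; B = 111.3 / 69.0 ≈ 1.613; C = 217.9 / 118.3 ≈ 1.842; D = 249.5 / 142.6 ≈ 1.750.
|Δ from 1.667|: A 0.031; B 0.054; C 0.175; D 0.083.

A, B, D, C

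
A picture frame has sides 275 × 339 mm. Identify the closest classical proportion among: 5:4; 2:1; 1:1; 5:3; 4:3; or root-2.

5:4

339/275 ≈ 1.233. Nearest candidates are 5:4 (1.250, off by 0.017) and 4:3 (1.333, off by 0.100).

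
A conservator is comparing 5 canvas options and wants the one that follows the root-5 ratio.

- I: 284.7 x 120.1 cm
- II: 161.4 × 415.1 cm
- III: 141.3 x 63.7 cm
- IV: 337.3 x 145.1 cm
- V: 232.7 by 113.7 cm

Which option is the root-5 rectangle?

III

Ratios (long/short): I ≈ 2.371; II ≈ 2.572; III ≈ 2.218; IV ≈ 2.325; V ≈ 2.047.
root-5 ≈ 2.236; option III is nearest (Δ 0.018).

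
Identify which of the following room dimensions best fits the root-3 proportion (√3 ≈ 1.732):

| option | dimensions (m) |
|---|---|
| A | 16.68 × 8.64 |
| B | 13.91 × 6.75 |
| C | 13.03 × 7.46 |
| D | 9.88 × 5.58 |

C

Target root-3 ≈ 1.732.
A: 1.931 (Δ0.199)  B: 2.061 (Δ0.329)  C: 1.747 (Δ0.015)  D: 1.771 (Δ0.039)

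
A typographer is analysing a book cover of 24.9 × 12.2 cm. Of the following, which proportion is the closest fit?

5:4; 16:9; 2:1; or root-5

2:1

Ratio = 24.9 / 12.2 ≈ 2.041.
Distances: 5:4 1.250 (Δ 0.791); 16:9 1.778 (Δ 0.263); 2:1 2.000 (Δ 0.041); root-5 2.236 (Δ 0.195).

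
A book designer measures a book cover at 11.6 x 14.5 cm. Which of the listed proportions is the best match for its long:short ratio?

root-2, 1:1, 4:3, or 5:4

14.5/11.6 ≈ 1.250. Nearest candidates are 5:4 (1.250, off by 0.000) and 4:3 (1.333, off by 0.083).

5:4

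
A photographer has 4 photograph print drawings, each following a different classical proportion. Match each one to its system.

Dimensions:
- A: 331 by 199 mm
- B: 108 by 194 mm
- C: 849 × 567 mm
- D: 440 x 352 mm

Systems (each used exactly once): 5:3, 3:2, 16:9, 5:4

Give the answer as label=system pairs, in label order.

Ratios: A ≈ 1.663; B ≈ 1.796; C ≈ 1.497; D ≈ 1.250.
Targets: 5:3 ≈ 1.667; 3:2 ≈ 1.500; 16:9 ≈ 1.778; 5:4 ≈ 1.250.

A=5:3, B=16:9, C=3:2, D=5:4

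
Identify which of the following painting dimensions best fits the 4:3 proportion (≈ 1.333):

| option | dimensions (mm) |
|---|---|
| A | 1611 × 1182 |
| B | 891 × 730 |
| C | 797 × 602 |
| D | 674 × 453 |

Target 4:3 ≈ 1.333.
A: 1.363 (Δ0.030)  B: 1.221 (Δ0.112)  C: 1.324 (Δ0.009)  D: 1.488 (Δ0.155)

C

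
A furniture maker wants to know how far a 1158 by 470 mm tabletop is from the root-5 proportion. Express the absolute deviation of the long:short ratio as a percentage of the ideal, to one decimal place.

10.2%

Ratio = 1158 / 470 ≈ 2.4638.
Ideal root-5 ≈ 2.2361. |2.4638 − 2.2361| / 2.2361 ≈ 10.18% → 10.2%.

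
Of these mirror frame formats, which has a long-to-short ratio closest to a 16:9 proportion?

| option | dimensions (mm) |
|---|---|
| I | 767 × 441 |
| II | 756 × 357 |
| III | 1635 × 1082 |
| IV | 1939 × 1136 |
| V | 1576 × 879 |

Ratios (long/short): I ≈ 1.739; II ≈ 2.118; III ≈ 1.511; IV ≈ 1.707; V ≈ 1.793.
16:9 ≈ 1.778; option V is nearest (Δ 0.015).

V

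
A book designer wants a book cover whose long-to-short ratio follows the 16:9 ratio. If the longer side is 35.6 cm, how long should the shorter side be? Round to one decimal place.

16:9 ≈ 1.77778.
Shorter side = 35.6 ÷ 1.77778 ≈ 20.025 → 20.0 cm.

20.0 cm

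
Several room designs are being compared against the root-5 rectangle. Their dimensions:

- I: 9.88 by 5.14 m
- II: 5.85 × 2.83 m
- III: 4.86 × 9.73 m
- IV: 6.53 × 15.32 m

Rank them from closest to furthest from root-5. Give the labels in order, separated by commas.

IV, II, III, I

I: 9.88/5.14 ≈ 1.922 → |1.922 − 2.236| = 0.314
II: 5.85/2.83 ≈ 2.067 → |2.067 − 2.236| = 0.169
III: 9.73/4.86 ≈ 2.002 → |2.002 − 2.236| = 0.234
IV: 15.32/6.53 ≈ 2.346 → |2.346 − 2.236| = 0.110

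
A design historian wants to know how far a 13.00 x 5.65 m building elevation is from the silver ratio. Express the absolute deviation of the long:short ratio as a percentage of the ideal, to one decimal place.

Ratio = 13.00 / 5.65 ≈ 2.3009.
Ideal silver ratio ≈ 2.4142. |2.3009 − 2.4142| / 2.4142 ≈ 4.69% → 4.7%.

4.7%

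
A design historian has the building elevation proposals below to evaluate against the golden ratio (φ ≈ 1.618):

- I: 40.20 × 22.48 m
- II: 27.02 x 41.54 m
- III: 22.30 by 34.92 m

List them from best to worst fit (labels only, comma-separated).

I: 40.20/22.48 ≈ 1.788 → |1.788 − 1.618| = 0.170
II: 41.54/27.02 ≈ 1.537 → |1.537 − 1.618| = 0.081
III: 34.92/22.30 ≈ 1.566 → |1.566 − 1.618| = 0.052

III, II, I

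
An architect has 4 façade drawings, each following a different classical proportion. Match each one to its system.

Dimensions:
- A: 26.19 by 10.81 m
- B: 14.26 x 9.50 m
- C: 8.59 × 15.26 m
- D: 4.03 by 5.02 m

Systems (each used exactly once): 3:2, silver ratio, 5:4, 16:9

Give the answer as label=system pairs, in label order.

Ratios: A ≈ 2.423; B ≈ 1.501; C ≈ 1.776; D ≈ 1.246.
Targets: 3:2 ≈ 1.500; silver ratio ≈ 2.414; 5:4 ≈ 1.250; 16:9 ≈ 1.778.

A=silver ratio, B=3:2, C=16:9, D=5:4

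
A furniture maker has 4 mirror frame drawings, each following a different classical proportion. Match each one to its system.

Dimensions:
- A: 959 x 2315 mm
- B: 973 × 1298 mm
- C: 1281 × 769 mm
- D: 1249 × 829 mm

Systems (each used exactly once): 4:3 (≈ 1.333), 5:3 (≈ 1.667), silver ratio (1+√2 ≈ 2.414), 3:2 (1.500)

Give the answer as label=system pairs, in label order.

A=silver ratio, B=4:3, C=5:3, D=3:2

A = 2315/959 ≈ 2.414 → silver ratio (2.414)
B = 1298/973 ≈ 1.334 → 4:3 (1.333)
C = 1281/769 ≈ 1.666 → 5:3 (1.667)
D = 1249/829 ≈ 1.507 → 3:2 (1.500)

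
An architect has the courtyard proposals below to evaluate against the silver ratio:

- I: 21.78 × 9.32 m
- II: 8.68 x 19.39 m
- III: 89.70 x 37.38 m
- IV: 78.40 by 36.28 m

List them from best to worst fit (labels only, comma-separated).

I: 21.78/9.32 ≈ 2.337 → |2.337 − 2.414| = 0.077
II: 19.39/8.68 ≈ 2.234 → |2.234 − 2.414| = 0.180
III: 89.70/37.38 ≈ 2.400 → |2.400 − 2.414| = 0.014
IV: 78.40/36.28 ≈ 2.161 → |2.161 − 2.414| = 0.253

III, I, II, IV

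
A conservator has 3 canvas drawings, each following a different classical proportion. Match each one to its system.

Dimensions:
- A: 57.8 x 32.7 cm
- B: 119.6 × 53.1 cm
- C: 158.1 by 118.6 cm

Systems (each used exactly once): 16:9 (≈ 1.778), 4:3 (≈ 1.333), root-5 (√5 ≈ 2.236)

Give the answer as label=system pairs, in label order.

A=16:9, B=root-5, C=4:3

A = 57.8/32.7 ≈ 1.768 → 16:9 (1.778)
B = 119.6/53.1 ≈ 2.252 → root-5 (2.236)
C = 158.1/118.6 ≈ 1.333 → 4:3 (1.333)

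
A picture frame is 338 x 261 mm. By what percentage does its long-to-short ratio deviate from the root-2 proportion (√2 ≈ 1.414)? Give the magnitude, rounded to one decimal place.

Ratio = 338 / 261 ≈ 1.2950.
Ideal root-2 ≈ 1.4142. |1.2950 − 1.4142| / 1.4142 ≈ 8.43% → 8.4%.

8.4%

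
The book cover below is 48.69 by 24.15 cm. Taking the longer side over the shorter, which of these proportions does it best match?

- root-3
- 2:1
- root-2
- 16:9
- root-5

2:1

Ratio = 48.69 / 24.15 ≈ 2.016.
Distances: root-3 1.732 (Δ 0.284); 2:1 2.000 (Δ 0.016); root-2 1.414 (Δ 0.602); 16:9 1.778 (Δ 0.238); root-5 2.236 (Δ 0.220).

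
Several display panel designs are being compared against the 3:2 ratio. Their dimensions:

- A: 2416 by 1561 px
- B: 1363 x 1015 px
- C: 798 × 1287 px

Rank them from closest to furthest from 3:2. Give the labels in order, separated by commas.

A: 2416/1561 ≈ 1.548 → |1.548 − 1.500| = 0.048
B: 1363/1015 ≈ 1.343 → |1.343 − 1.500| = 0.157
C: 1287/798 ≈ 1.613 → |1.613 − 1.500| = 0.113

A, C, B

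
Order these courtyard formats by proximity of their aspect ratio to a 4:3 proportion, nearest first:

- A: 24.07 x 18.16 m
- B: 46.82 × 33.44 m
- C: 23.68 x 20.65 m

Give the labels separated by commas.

A, B, C

Ratios: A = 24.07 / 18.16 ≈ 1.325; B = 46.82 / 33.44 ≈ 1.400; C = 23.68 / 20.65 ≈ 1.147.
|Δ from 1.333|: A 0.008; B 0.067; C 0.186.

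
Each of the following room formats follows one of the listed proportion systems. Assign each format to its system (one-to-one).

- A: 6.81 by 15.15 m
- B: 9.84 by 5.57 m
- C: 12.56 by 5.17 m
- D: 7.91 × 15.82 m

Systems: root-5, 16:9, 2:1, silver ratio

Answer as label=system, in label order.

A=root-5, B=16:9, C=silver ratio, D=2:1

Ratios: A ≈ 2.225; B ≈ 1.767; C ≈ 2.429; D ≈ 2.000.
Targets: root-5 ≈ 2.236; 16:9 ≈ 1.778; 2:1 ≈ 2.000; silver ratio ≈ 2.414.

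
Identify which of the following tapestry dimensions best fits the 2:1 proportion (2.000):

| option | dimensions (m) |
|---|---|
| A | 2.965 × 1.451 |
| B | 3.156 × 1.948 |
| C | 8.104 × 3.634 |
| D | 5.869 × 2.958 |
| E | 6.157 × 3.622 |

D

Ratios (long/short): A ≈ 2.043; B ≈ 1.620; C ≈ 2.230; D ≈ 1.984; E ≈ 1.700.
2:1 ≈ 2.000; option D is nearest (Δ 0.016).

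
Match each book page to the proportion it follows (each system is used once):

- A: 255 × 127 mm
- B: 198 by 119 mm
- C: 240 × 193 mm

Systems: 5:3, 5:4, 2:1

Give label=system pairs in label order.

A=2:1, B=5:3, C=5:4

Ratios: A ≈ 2.008; B ≈ 1.664; C ≈ 1.244.
Targets: 5:3 ≈ 1.667; 5:4 ≈ 1.250; 2:1 ≈ 2.000.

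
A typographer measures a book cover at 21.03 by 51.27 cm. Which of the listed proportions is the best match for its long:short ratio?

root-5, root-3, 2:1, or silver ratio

51.27/21.03 ≈ 2.438. Nearest candidates are silver ratio (2.414, off by 0.024) and root-5 (2.236, off by 0.202).

silver ratio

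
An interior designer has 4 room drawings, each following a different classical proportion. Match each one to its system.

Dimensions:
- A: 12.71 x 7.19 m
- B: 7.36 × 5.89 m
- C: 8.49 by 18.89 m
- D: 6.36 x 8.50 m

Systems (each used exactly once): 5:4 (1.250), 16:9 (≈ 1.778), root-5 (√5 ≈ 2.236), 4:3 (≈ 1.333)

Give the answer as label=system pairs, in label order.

A=16:9, B=5:4, C=root-5, D=4:3

A = 12.71/7.19 ≈ 1.768 → 16:9 (1.778)
B = 7.36/5.89 ≈ 1.250 → 5:4 (1.250)
C = 18.89/8.49 ≈ 2.225 → root-5 (2.236)
D = 8.50/6.36 ≈ 1.336 → 4:3 (1.333)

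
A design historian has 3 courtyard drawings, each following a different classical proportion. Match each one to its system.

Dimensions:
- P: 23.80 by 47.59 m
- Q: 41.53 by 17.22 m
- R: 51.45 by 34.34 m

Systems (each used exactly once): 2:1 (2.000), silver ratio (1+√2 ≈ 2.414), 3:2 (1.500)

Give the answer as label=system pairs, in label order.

P=2:1, Q=silver ratio, R=3:2

P = 47.59/23.80 ≈ 2.000 → 2:1 (2.000)
Q = 41.53/17.22 ≈ 2.412 → silver ratio (2.414)
R = 51.45/34.34 ≈ 1.498 → 3:2 (1.500)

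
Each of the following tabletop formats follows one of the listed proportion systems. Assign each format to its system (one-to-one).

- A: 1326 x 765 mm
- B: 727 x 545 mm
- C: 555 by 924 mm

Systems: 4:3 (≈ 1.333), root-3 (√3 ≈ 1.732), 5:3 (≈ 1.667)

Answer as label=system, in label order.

A=root-3, B=4:3, C=5:3

A = 1326/765 ≈ 1.733 → root-3 (1.732)
B = 727/545 ≈ 1.334 → 4:3 (1.333)
C = 924/555 ≈ 1.665 → 5:3 (1.667)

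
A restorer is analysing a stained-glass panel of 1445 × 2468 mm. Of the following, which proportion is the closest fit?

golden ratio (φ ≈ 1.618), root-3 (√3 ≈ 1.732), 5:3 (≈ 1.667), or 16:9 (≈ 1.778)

2468/1445 ≈ 1.708. Nearest candidates are root-3 (1.732, off by 0.024) and 5:3 (1.667, off by 0.041).

root-3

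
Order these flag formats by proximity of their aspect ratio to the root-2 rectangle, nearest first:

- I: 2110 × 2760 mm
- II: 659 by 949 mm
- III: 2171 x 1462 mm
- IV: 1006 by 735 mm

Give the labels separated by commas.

Ratios: I = 2760 / 2110 ≈ 1.308; II = 949 / 659 ≈ 1.440; III = 2171 / 1462 ≈ 1.485; IV = 1006 / 735 ≈ 1.369.
|Δ from 1.414|: I 0.106; II 0.026; III 0.071; IV 0.045.

II, IV, III, I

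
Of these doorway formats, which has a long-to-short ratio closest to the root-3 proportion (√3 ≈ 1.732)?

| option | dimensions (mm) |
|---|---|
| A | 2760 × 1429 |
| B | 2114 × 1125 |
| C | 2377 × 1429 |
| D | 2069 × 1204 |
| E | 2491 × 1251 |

Ratios (long/short): A ≈ 1.931; B ≈ 1.879; C ≈ 1.663; D ≈ 1.718; E ≈ 1.991.
root-3 ≈ 1.732; option D is nearest (Δ 0.014).

D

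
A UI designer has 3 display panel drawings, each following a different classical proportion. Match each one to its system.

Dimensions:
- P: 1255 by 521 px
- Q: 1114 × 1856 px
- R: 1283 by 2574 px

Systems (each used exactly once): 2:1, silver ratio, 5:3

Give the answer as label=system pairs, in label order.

Ratios: P ≈ 2.409; Q ≈ 1.666; R ≈ 2.006.
Targets: 2:1 ≈ 2.000; silver ratio ≈ 2.414; 5:3 ≈ 1.667.

P=silver ratio, Q=5:3, R=2:1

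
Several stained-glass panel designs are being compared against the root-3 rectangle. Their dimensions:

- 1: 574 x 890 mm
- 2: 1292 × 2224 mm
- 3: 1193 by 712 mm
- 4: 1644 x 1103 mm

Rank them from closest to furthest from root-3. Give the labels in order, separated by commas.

2, 3, 1, 4

1: 890/574 ≈ 1.551 → |1.551 − 1.732| = 0.181
2: 2224/1292 ≈ 1.721 → |1.721 − 1.732| = 0.011
3: 1193/712 ≈ 1.676 → |1.676 − 1.732| = 0.056
4: 1644/1103 ≈ 1.490 → |1.490 − 1.732| = 0.242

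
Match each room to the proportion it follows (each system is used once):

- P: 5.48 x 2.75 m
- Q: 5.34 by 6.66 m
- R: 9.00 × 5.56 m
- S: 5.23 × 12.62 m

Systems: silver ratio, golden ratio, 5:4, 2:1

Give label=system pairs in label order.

Ratios: P ≈ 1.993; Q ≈ 1.247; R ≈ 1.619; S ≈ 2.413.
Targets: silver ratio ≈ 2.414; golden ratio ≈ 1.618; 5:4 ≈ 1.250; 2:1 ≈ 2.000.

P=2:1, Q=5:4, R=golden ratio, S=silver ratio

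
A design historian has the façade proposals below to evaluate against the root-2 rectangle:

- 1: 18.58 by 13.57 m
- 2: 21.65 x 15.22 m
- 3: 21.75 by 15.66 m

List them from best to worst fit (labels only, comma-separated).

Ratios: 1 = 18.58 / 13.57 ≈ 1.369; 2 = 21.65 / 15.22 ≈ 1.422; 3 = 21.75 / 15.66 ≈ 1.389.
|Δ from 1.414|: 1 0.045; 2 0.008; 3 0.025.

2, 3, 1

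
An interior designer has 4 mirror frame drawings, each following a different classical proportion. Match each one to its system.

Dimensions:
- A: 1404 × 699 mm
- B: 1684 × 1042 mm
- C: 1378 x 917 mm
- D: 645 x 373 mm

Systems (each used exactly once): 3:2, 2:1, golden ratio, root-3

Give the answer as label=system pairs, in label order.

Ratios: A ≈ 2.009; B ≈ 1.616; C ≈ 1.503; D ≈ 1.729.
Targets: 3:2 ≈ 1.500; 2:1 ≈ 2.000; golden ratio ≈ 1.618; root-3 ≈ 1.732.

A=2:1, B=golden ratio, C=3:2, D=root-3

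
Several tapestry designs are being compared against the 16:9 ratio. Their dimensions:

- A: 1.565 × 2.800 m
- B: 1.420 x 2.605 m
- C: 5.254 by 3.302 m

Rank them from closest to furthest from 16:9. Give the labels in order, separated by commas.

A, B, C

Ratios: A = 2.800 / 1.565 ≈ 1.789; B = 2.605 / 1.420 ≈ 1.835; C = 5.254 / 3.302 ≈ 1.591.
|Δ from 1.778|: A 0.011; B 0.057; C 0.187.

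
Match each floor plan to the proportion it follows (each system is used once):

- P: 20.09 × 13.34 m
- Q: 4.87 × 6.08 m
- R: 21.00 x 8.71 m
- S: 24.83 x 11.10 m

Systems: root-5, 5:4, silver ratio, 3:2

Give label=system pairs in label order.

P=3:2, Q=5:4, R=silver ratio, S=root-5

Ratios: P ≈ 1.506; Q ≈ 1.248; R ≈ 2.411; S ≈ 2.237.
Targets: root-5 ≈ 2.236; 5:4 ≈ 1.250; silver ratio ≈ 2.414; 3:2 ≈ 1.500.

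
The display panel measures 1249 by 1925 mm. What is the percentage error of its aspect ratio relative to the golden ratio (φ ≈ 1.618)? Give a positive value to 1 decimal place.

4.7%

Ratio = 1925 / 1249 ≈ 1.5412.
Ideal golden ratio ≈ 1.6180. |1.5412 − 1.6180| / 1.6180 ≈ 4.75% → 4.7%.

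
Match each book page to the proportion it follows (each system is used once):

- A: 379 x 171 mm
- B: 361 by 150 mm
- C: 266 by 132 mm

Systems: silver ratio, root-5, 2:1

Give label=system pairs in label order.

A = 379/171 ≈ 2.216 → root-5 (2.236)
B = 361/150 ≈ 2.407 → silver ratio (2.414)
C = 266/132 ≈ 2.015 → 2:1 (2.000)

A=root-5, B=silver ratio, C=2:1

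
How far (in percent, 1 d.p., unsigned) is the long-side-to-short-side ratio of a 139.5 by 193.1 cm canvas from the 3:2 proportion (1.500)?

Ratio = 193.1 / 139.5 ≈ 1.3842.
Ideal 3:2 = 1.5000. |1.3842 − 1.5000| / 1.5000 ≈ 7.72% → 7.7%.

7.7%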